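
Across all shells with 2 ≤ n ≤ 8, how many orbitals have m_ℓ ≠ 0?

168

Treat each shell separately and count matching orbitals:
n=2 → 2; n=3 → 6; n=4 → 12; n=5 → 20; n=6 → 30; n=7 → 42; n=8 → 56.
Total orbitals: 2 + 6 + 12 + 20 + 30 + 42 + 56 = 168.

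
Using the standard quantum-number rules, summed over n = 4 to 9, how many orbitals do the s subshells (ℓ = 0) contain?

6

An s subshell (ℓ = 0) exists for every n ≥ 1, so shells n = 4, 5, 6, 7, 8, 9 each contribute one — 6 subshells.
Since each s subshell has 2·0+1 = 1 orbital, the total is 6 × 1 = 6.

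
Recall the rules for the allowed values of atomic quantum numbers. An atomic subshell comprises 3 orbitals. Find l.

2l+1 = 3 gives l = 1.

l = 1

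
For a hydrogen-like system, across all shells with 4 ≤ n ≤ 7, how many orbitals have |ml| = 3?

20

Per-shell orbital counts meeting the constraint:
n=4 → 2; n=5 → 4; n=6 → 6; n=7 → 8.
Total orbitals: 2 + 4 + 6 + 8 = 20.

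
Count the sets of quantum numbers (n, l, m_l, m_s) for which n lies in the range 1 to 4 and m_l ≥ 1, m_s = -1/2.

Per-shell orbital counts meeting the constraint:
n=2 → 1; n=3 → 3; n=4 → 6.
Orbitals: 1 + 3 + 6 = 10. With m_s fixed to -1/2 there is one state per orbital, so 10 states.

10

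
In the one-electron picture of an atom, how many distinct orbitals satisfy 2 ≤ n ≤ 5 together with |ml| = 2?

12

Per-shell orbital counts meeting the constraint:
n=3 → 2; n=4 → 4; n=5 → 6.
Total orbitals: 2 + 4 + 6 = 12.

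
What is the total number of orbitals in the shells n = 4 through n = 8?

190

Shell n has n² orbitals: 4²=16 + 5²=25 + 6²=36 + 7²=49 + 8²=64 = 190 orbitals.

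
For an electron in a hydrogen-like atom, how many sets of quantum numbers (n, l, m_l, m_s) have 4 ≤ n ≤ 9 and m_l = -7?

6

For each n in the range, tally the orbitals obeying m_l = -7:
n=8 → 1; n=9 → 2.
Orbitals: 1 + 2 = 3. Including both spin states (m_s = ±1/2) gives 2 × 3 = 6 states.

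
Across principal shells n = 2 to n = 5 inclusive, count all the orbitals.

Shell n has n² orbitals: 2²=4 + 3²=9 + 4²=16 + 5²=25 = 54 orbitals.

54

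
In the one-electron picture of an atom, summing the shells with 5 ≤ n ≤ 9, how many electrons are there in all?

Shell n has n² orbitals: 5²=25 + 6²=36 + 7²=49 + 8²=64 + 9²=81 = 255 orbitals.
Two spin states per orbital: 2 × 255 = 510 electrons.

510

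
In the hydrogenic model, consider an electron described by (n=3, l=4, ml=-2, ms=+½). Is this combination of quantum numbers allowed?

The orbital quantum number must satisfy 0 ≤ l ≤ n−1. With n = 3 the allowed l values are 0, 1, 2, so l = 4 is out of range.

Not allowed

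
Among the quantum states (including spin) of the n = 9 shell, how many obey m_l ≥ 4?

Per l-value: l=4 → 1; l=5 → 2; l=6 → 3; l=7 → 4; l=8 → 5.
Orbitals: 1 + 2 + 3 + 4 + 5 = 15. Each orbital carries two spin states, so 15 × 2 = 30 states.

30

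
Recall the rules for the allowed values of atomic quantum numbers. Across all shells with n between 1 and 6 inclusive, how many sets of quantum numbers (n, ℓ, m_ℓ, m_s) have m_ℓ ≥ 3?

20

For each n in the range, tally the orbitals obeying m_ℓ ≥ 3:
n=4 → 1; n=5 → 3; n=6 → 6.
Orbitals: 1 + 3 + 6 = 10. Including both spin states (m_s = ±1/2) gives 2 × 10 = 20 states.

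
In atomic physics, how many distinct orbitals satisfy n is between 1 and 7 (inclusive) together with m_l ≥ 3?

Work shell by shell — for each n, count the (l, m_l) pairs that satisfy m_l ≥ 3:
n=4 → 1; n=5 → 3; n=6 → 6; n=7 → 10.
Total orbitals: 1 + 3 + 6 + 10 = 20.

20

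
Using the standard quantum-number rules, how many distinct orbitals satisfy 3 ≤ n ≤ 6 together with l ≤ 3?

57

Work shell by shell — for each n, count the (l, m_l) pairs that satisfy l ≤ 3:
n=3 → 9; n=4 → 16; n=5 → 16; n=6 → 16.
Total orbitals: 9 + 16 + 16 + 16 = 57.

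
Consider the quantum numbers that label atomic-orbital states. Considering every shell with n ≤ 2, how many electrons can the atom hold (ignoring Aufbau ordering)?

10

Total orbitals = 1² + 2² = 5. Doubling for spin gives 10 electrons.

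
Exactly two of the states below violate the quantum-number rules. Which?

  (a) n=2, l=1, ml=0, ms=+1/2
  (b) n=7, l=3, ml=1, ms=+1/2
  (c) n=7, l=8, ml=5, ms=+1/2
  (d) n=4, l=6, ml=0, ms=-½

(c) has l = 8 ≥ n = 7, violating 0 ≤ l ≤ n−1.
(d) has l = 6 ≥ n = 4, violating 0 ≤ l ≤ n−1.
The remaining sets (a), (b) satisfy all four rules.

(c) and (d)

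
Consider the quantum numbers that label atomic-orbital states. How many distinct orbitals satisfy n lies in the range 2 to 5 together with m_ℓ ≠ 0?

40

For each n in the range, tally the orbitals obeying m_ℓ ≠ 0:
n=2 → 2; n=3 → 6; n=4 → 12; n=5 → 20.
Total orbitals: 2 + 6 + 12 + 20 = 40.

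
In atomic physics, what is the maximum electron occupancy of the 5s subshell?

2

A subshell with l = 0 has 2l+1 = 1 orbital, each holding 2 electrons (spin ±1/2), so 1 × 2 = 2.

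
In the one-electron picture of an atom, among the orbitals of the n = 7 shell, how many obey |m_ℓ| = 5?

Orbitals with |m_ℓ| = 5, by ℓ: ℓ=5 → 2; ℓ=6 → 2.
Total orbitals: 2 + 2 = 4.

4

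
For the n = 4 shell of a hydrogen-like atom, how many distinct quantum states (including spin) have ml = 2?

The (l, ml) pairs meeting ml = 2 give: l=2 → 1; l=3 → 1.
Orbitals: 1 + 1 = 2. Each orbital carries two spin states, so 2 × 2 = 4 states.

4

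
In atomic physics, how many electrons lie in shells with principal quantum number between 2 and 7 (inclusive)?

278

Shell n has n² orbitals: 2²=4 + 3²=9 + 4²=16 + 5²=25 + 6²=36 + 7²=49 = 139 orbitals.
Two spin states per orbital: 2 × 139 = 278 electrons.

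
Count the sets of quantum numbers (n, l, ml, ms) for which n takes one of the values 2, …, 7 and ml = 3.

Work shell by shell — for each n, count the (l, ml) pairs that satisfy ml = 3:
n=4 → 1; n=5 → 2; n=6 → 3; n=7 → 4.
Orbitals: 1 + 2 + 3 + 4 = 10. Including both spin states (ms = ±1/2) gives 2 × 10 = 20 states.

20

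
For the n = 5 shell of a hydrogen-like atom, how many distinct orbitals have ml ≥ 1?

10

With n = 5 the allowed l are 0, 1, …, 4.
Orbitals with ml ≥ 1, by l: l=1 → 1; l=2 → 2; l=3 → 3; l=4 → 4.
Total orbitals: 1 + 2 + 3 + 4 = 10.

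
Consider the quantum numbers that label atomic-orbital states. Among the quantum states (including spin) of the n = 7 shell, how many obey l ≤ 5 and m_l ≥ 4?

Go through l = 0, …, 6 (the values permitted for n = 7).
Orbitals with l ≤ 5 and m_l ≥ 4, by l: l=4 → 1; l=5 → 2.
Orbitals: 1 + 2 = 3. Each orbital carries two spin states, so 3 × 2 = 6 states.

6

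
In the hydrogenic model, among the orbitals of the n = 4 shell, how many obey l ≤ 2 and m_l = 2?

Go through l = 0, …, 3 (the values permitted for n = 4).
Per l-value: l=2 → 1.
Total orbitals: 1.

1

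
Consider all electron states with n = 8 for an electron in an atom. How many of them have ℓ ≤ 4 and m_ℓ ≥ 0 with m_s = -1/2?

Go through ℓ = 0, …, 7 (the values permitted for n = 8).
The (ℓ, m_ℓ) pairs meeting ℓ ≤ 4 and m_ℓ ≥ 0 give: ℓ=0 → 1; ℓ=1 → 2; ℓ=2 → 3; ℓ=3 → 4; ℓ=4 → 5.
Orbitals: 1 + 2 + 3 + 4 + 5 = 15. With m_s fixed to a single value there is one state per orbital, giving 15 states.

15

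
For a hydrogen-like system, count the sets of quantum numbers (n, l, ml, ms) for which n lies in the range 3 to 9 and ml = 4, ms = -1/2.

Work shell by shell — for each n, count the (l, ml) pairs that satisfy ml = 4:
n=5 → 1; n=6 → 2; n=7 → 3; n=8 → 4; n=9 → 5.
Orbitals: 1 + 2 + 3 + 4 + 5 = 15. With ms fixed to -1/2 there is one state per orbital, so 15 states.

15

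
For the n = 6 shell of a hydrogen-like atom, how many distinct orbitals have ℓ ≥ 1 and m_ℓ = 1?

5

Per ℓ-value: ℓ=1 → 1; ℓ=2 → 1; ℓ=3 → 1; ℓ=4 → 1; ℓ=5 → 1.
Total orbitals: 1 + 1 + 1 + 1 + 1 = 5.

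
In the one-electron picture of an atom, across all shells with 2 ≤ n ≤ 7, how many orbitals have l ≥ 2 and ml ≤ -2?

Go shell by shell, enumerating (l, ml) with l ≥ 2 and ml ≤ -2:
n=3 → 1; n=4 → 3; n=5 → 6; n=6 → 10; n=7 → 15.
Total orbitals: 1 + 3 + 6 + 10 + 15 = 35.

35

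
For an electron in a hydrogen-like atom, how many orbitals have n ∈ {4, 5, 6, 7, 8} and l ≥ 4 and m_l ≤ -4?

20

Per-shell orbital counts meeting the constraint:
n=5 → 1; n=6 → 3; n=7 → 6; n=8 → 10.
Total orbitals: 1 + 3 + 6 + 10 = 20.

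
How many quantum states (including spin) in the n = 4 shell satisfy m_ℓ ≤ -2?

6

For n = 4, ℓ ranges over 0 … 3.
Per ℓ-value: ℓ=2 → 1; ℓ=3 → 2.
Orbitals: 1 + 2 = 3. Each orbital carries two spin states, so 3 × 2 = 6 states.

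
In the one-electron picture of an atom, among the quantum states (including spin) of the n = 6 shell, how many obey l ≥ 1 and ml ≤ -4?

For n = 6, l ranges over 0 … 5.
Orbitals with l ≥ 1 and ml ≤ -4, by l: l=4 → 1; l=5 → 2.
Orbitals: 1 + 2 = 3. Each orbital carries two spin states, so 3 × 2 = 6 states.

6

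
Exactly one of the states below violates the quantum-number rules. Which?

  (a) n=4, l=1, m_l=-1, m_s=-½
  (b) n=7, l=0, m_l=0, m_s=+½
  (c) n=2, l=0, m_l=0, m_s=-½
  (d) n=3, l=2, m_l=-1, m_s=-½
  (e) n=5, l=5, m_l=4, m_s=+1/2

(e)

(e) has l = 5 ≥ n = 5, violating 0 ≤ l ≤ n−1.
The remaining sets (a), (b), (c), (d) satisfy all four rules.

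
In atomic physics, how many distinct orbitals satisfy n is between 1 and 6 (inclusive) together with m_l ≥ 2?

Work shell by shell — for each n, count the (l, m_l) pairs that satisfy m_l ≥ 2:
n=3 → 1; n=4 → 3; n=5 → 6; n=6 → 10.
Total orbitals: 1 + 3 + 6 + 10 = 20.

20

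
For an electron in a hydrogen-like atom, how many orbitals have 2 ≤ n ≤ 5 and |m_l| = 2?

Work shell by shell — for each n, count the (l, m_l) pairs that satisfy |m_l| = 2:
n=3 → 2; n=4 → 4; n=5 → 6.
Total orbitals: 2 + 4 + 6 = 12.

12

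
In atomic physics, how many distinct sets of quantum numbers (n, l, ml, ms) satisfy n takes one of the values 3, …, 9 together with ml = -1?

Count contributing orbitals for each principal shell:
n=3 → 2; n=4 → 3; n=5 → 4; n=6 → 5; n=7 → 6; n=8 → 7; n=9 → 8.
Orbitals: 2 + 3 + 4 + 5 + 6 + 7 + 8 = 35. Including both spin states (ms = ±1/2) gives 2 × 35 = 70 states.

70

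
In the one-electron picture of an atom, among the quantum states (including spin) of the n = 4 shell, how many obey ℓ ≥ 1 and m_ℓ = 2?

The n = 4 shell has ℓ = 0 through 3; check each.
Contributions: ℓ=2 → 1; ℓ=3 → 1.
Orbitals: 1 + 1 = 2. Each orbital carries two spin states, so 2 × 2 = 4 states.

4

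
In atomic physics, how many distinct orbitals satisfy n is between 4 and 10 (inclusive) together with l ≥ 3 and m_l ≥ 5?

Work shell by shell — for each n, count the (l, m_l) pairs that satisfy l ≥ 3 and m_l ≥ 5:
n=6 → 1; n=7 → 3; n=8 → 6; n=9 → 10; n=10 → 15.
Total orbitals: 1 + 3 + 6 + 10 + 15 = 35.

35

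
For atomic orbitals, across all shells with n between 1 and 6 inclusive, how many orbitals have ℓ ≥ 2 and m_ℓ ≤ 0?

For each n in the range, tally the orbitals obeying ℓ ≥ 2 and m_ℓ ≤ 0:
n=3 → 3; n=4 → 7; n=5 → 12; n=6 → 18.
Total orbitals: 3 + 7 + 12 + 18 = 40.

40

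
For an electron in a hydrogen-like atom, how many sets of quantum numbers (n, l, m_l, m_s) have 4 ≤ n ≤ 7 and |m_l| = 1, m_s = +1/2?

Count contributing orbitals for each principal shell:
n=4 → 6; n=5 → 8; n=6 → 10; n=7 → 12.
Orbitals: 6 + 8 + 10 + 12 = 36. With m_s fixed to +1/2 there is one state per orbital, so 36 states.

36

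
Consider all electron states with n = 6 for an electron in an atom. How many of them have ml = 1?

10

Contributions: l=1 → 1; l=2 → 1; l=3 → 1; l=4 → 1; l=5 → 1.
Orbitals: 1 + 1 + 1 + 1 + 1 = 5. Each orbital carries two spin states, so 5 × 2 = 10 states.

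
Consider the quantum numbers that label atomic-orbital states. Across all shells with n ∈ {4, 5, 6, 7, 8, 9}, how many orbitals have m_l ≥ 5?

Count contributing orbitals for each principal shell:
n=6 → 1; n=7 → 3; n=8 → 6; n=9 → 10.
Total orbitals: 1 + 3 + 6 + 10 = 20.

20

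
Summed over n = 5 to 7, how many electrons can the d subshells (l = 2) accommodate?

30

A d subshell (l = 2) exists for every n ≥ 3, so shells n = 5, 6, 7 each contribute one — 3 subshells.
Since each d subshell holds 2(2·2+1) = 10 electrons, the total is 3 × 10 = 30.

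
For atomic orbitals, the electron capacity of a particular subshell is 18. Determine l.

l = 4 (g)

2(2l+1) = 18 ⇒ 2l+1 = 9 ⇒ l = 4.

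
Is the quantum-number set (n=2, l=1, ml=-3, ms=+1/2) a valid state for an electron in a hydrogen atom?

The magnetic quantum number must satisfy −l ≤ ml ≤ l. With l = 1, ml can only be -1, 0, 1, so ml = -3 is forbidden.

Not allowed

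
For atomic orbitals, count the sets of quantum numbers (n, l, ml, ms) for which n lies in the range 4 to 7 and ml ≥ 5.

8

Work shell by shell — for each n, count the (l, ml) pairs that satisfy ml ≥ 5:
n=6 → 1; n=7 → 3.
Orbitals: 1 + 3 = 4. Including both spin states (ms = ±1/2) gives 2 × 4 = 8 states.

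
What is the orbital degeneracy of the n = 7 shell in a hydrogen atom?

49

The n = 7 shell contains n² = 7² = 49 orbitals.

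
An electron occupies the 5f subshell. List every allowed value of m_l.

-3, -2, -1, 0, 1, 2, 3

The 5f subshell has l = 3, and m_l takes every integer from −l to +l. With l = 3 that gives the 7 values -3, -2, -1, 0, 1, 2, 3.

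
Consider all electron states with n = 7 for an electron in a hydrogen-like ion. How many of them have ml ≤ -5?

6

Go through l = 0, …, 6 (the values permitted for n = 7).
Per l-value: l=5 → 1; l=6 → 2.
Orbitals: 1 + 2 = 3. Each orbital carries two spin states, so 3 × 2 = 6 states.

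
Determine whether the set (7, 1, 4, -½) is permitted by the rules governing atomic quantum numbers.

No

The magnetic quantum number must satisfy −l ≤ m_l ≤ l. With l = 1, m_l can only be -1, 0, 1, so m_l = 4 is forbidden.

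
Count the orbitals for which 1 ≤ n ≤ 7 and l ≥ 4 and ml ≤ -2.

22

For each n in the range, tally the orbitals obeying l ≥ 4 and ml ≤ -2:
n=5 → 3; n=6 → 7; n=7 → 12.
Total orbitals: 3 + 7 + 12 = 22.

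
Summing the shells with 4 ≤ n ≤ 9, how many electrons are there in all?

542

Shell n has n² orbitals: 4²=16 + 5²=25 + 6²=36 + 7²=49 + 8²=64 + 9²=81 = 271 orbitals.
Two spin states per orbital: 2 × 271 = 542 electrons.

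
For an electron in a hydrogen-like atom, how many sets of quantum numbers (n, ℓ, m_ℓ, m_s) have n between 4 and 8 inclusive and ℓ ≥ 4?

220

Work shell by shell — for each n, count the (ℓ, m_ℓ) pairs that satisfy ℓ ≥ 4:
n=5 → 9; n=6 → 20; n=7 → 33; n=8 → 48.
Orbitals: 9 + 20 + 33 + 48 = 110. Including both spin states (m_s = ±1/2) gives 2 × 110 = 220 states.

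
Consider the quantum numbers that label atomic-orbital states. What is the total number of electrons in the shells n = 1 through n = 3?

28

Shell n has n² orbitals: 1²=1 + 2²=4 + 3²=9 = 14 orbitals.
Two spin states per orbital: 2 × 14 = 28 electrons.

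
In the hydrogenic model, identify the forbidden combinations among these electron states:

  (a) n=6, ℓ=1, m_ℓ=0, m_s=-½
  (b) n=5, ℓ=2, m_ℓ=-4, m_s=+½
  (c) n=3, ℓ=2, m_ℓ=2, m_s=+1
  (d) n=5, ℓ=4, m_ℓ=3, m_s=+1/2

(b) has |m_ℓ| = 4 > ℓ = 2, violating −ℓ ≤ m_ℓ ≤ ℓ.
(c) has m_s = +1, but an electron's spin must be ±1/2.
The remaining sets (a), (d) satisfy all four rules.

(b) and (c)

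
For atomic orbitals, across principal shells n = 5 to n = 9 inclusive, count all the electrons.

510

Shell n has n² orbitals: 5²=25 + 6²=36 + 7²=49 + 8²=64 + 9²=81 = 255 orbitals.
Two spin states per orbital: 2 × 255 = 510 electrons.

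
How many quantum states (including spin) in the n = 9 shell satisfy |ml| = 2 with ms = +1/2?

14

With n = 9 the allowed l are 0, 1, …, 8.
The (l, ml) pairs meeting |ml| = 2 give: l=2 → 2; l=3 → 2; l=4 → 2; l=5 → 2; l=6 → 2; l=7 → 2; l=8 → 2.
Orbitals: 2 + 2 + 2 + 2 + 2 + 2 + 2 = 14. With ms fixed to a single value there is one state per orbital, giving 14 states.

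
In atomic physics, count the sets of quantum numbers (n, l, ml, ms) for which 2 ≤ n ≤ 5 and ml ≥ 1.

40

Go shell by shell, enumerating (l, ml) with ml ≥ 1:
n=2 → 1; n=3 → 3; n=4 → 6; n=5 → 10.
Orbitals: 1 + 3 + 6 + 10 = 20. Including both spin states (ms = ±1/2) gives 2 × 20 = 40 states.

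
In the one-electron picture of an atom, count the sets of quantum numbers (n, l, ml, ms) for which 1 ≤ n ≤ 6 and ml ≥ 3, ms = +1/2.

10

Per-shell orbital counts meeting the constraint:
n=4 → 1; n=5 → 3; n=6 → 6.
Orbitals: 1 + 3 + 6 = 10. With ms fixed to +1/2 there is one state per orbital, so 10 states.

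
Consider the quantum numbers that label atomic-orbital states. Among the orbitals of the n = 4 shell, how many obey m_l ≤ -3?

The (l, m_l) pairs meeting m_l ≤ -3 give: l=3 → 1.
Total orbitals: 1.

1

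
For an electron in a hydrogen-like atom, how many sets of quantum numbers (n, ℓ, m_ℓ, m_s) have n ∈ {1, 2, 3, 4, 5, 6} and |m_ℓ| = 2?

40

Work shell by shell — for each n, count the (ℓ, m_ℓ) pairs that satisfy |m_ℓ| = 2:
n=3 → 2; n=4 → 4; n=5 → 6; n=6 → 8.
Orbitals: 2 + 4 + 6 + 8 = 20. Including both spin states (m_s = ±1/2) gives 2 × 20 = 40 states.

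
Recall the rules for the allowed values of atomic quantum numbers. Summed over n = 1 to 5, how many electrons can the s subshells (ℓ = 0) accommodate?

10

An s subshell (ℓ = 0) exists for every n ≥ 1, so shells n = 1, 2, 3, 4, 5 each contribute one — 5 subshells.
Since each s subshell holds 2(2·0+1) = 2 electrons, the total is 5 × 2 = 10.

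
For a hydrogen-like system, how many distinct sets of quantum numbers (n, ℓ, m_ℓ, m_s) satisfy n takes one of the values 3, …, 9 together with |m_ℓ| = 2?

112

Go shell by shell, enumerating (ℓ, m_ℓ) with |m_ℓ| = 2:
n=3 → 2; n=4 → 4; n=5 → 6; n=6 → 8; n=7 → 10; n=8 → 12; n=9 → 14.
Orbitals: 2 + 4 + 6 + 8 + 10 + 12 + 14 = 56. Including both spin states (m_s = ±1/2) gives 2 × 56 = 112 states.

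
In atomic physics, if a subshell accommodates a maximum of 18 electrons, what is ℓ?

ℓ = 4

2(2ℓ+1) = 18 ⇒ 2ℓ+1 = 9 ⇒ ℓ = 4.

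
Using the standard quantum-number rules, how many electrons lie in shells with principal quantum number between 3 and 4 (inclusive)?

50

Shell n has n² orbitals: 3²=9 + 4²=16 = 25 orbitals.
Two spin states per orbital: 2 × 25 = 50 electrons.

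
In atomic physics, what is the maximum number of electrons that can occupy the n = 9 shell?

162

A shell holds 2n² electrons: 2 × 9² = 2 × 81 = 162.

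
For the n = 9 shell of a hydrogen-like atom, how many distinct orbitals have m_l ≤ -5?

For n = 9, l ranges over 0 … 8.
Per l-value: l=5 → 1; l=6 → 2; l=7 → 3; l=8 → 4.
Total orbitals: 1 + 2 + 3 + 4 = 10.

10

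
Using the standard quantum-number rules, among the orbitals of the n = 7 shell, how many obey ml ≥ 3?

10

Go through l = 0, …, 6 (the values permitted for n = 7).
The (l, ml) pairs meeting ml ≥ 3 give: l=3 → 1; l=4 → 2; l=5 → 3; l=6 → 4.
Total orbitals: 1 + 2 + 3 + 4 = 10.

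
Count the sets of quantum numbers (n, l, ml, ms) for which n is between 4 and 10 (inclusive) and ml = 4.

Work shell by shell — for each n, count the (l, ml) pairs that satisfy ml = 4:
n=5 → 1; n=6 → 2; n=7 → 3; n=8 → 4; n=9 → 5; n=10 → 6.
Orbitals: 1 + 2 + 3 + 4 + 5 + 6 = 21. Including both spin states (ms = ±1/2) gives 2 × 21 = 42 states.

42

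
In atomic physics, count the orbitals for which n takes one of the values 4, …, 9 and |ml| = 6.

12

Per-shell orbital counts meeting the constraint:
n=7 → 2; n=8 → 4; n=9 → 6.
Total orbitals: 2 + 4 + 6 = 12.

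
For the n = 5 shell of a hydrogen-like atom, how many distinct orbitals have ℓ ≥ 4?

Orbitals with ℓ ≥ 4, by ℓ: ℓ=4 → 9.
Total orbitals: 9.

9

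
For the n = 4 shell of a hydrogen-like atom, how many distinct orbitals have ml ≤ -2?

3

The n = 4 shell has l = 0 through 3; check each.
Contributions: l=2 → 1; l=3 → 2.
Total orbitals: 1 + 2 = 3.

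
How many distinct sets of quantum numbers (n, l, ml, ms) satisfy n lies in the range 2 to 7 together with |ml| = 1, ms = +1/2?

Treat each shell separately and count matching orbitals:
n=2 → 2; n=3 → 4; n=4 → 6; n=5 → 8; n=6 → 10; n=7 → 12.
Orbitals: 2 + 4 + 6 + 8 + 10 + 12 = 42. With ms fixed to +1/2 there is one state per orbital, so 42 states.

42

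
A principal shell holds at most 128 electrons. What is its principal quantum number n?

2n² = 128 ⇒ n² = 64 ⇒ n = 8.

n = 8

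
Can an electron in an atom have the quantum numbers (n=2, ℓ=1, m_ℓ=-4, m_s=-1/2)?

The magnetic quantum number must satisfy −ℓ ≤ m_ℓ ≤ ℓ. With ℓ = 1, m_ℓ can only be -1, 0, 1, so m_ℓ = -4 is forbidden.

Not allowed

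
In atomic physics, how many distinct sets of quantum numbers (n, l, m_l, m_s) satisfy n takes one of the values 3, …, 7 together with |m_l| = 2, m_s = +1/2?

Treat each shell separately and count matching orbitals:
n=3 → 2; n=4 → 4; n=5 → 6; n=6 → 8; n=7 → 10.
Orbitals: 2 + 4 + 6 + 8 + 10 = 30. With m_s fixed to +1/2 there is one state per orbital, so 30 states.

30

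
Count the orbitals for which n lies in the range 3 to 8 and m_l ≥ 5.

10

Per-shell orbital counts meeting the constraint:
n=6 → 1; n=7 → 3; n=8 → 6.
Total orbitals: 1 + 3 + 6 = 10.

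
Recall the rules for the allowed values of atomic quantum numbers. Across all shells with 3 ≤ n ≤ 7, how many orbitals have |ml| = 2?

30

For each n in the range, tally the orbitals obeying |ml| = 2:
n=3 → 2; n=4 → 4; n=5 → 6; n=6 → 8; n=7 → 10.
Total orbitals: 2 + 4 + 6 + 8 + 10 = 30.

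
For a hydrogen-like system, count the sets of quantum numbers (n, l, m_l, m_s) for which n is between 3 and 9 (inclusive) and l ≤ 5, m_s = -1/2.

Per-shell orbital counts meeting the constraint:
n=3 → 9; n=4 → 16; n=5 → 25; n=6 → 36; n=7 → 36; n=8 → 36; n=9 → 36.
Orbitals: 9 + 16 + 25 + 36 + 36 + 36 + 36 = 194. With m_s fixed to -1/2 there is one state per orbital, so 194 states.

194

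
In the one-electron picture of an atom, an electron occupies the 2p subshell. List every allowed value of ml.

The 2p subshell has l = 1, and ml takes every integer from −l to +l. With l = 1 that gives the 3 values -1, 0, 1.

-1, 0, 1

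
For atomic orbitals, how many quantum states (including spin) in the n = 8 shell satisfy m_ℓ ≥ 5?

For n = 8, ℓ ranges over 0 … 7.
The (ℓ, m_ℓ) pairs meeting m_ℓ ≥ 5 give: ℓ=5 → 1; ℓ=6 → 2; ℓ=7 → 3.
Orbitals: 1 + 2 + 3 = 6. Each orbital carries two spin states, so 6 × 2 = 12 states.

12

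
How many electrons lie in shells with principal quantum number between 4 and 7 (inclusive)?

Shell n has n² orbitals: 4²=16 + 5²=25 + 6²=36 + 7²=49 = 126 orbitals.
Two spin states per orbital: 2 × 126 = 252 electrons.

252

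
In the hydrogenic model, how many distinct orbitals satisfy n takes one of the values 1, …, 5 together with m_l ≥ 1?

20

Work shell by shell — for each n, count the (l, m_l) pairs that satisfy m_l ≥ 1:
n=2 → 1; n=3 → 3; n=4 → 6; n=5 → 10.
Total orbitals: 1 + 3 + 6 + 10 = 20.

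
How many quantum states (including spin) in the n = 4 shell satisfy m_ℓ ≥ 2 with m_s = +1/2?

3

With n = 4 the allowed ℓ are 0, 1, …, 3.
The (ℓ, m_ℓ) pairs meeting m_ℓ ≥ 2 give: ℓ=2 → 1; ℓ=3 → 2.
Orbitals: 1 + 2 = 3. With m_s fixed to a single value there is one state per orbital, giving 3 states.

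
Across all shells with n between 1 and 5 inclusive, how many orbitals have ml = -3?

3

Go shell by shell, enumerating (l, ml) with ml = -3:
n=4 → 1; n=5 → 2.
Total orbitals: 1 + 2 = 3.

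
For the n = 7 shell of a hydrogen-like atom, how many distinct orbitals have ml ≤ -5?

3

With n = 7 the allowed l are 0, 1, …, 6.
The (l, ml) pairs meeting ml ≤ -5 give: l=5 → 1; l=6 → 2.
Total orbitals: 1 + 2 = 3.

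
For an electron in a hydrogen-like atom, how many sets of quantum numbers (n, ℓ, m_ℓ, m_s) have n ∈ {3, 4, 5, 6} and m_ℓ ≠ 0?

136

Per-shell orbital counts meeting the constraint:
n=3 → 6; n=4 → 12; n=5 → 20; n=6 → 30.
Orbitals: 6 + 12 + 20 + 30 = 68. Including both spin states (m_s = ±1/2) gives 2 × 68 = 136 states.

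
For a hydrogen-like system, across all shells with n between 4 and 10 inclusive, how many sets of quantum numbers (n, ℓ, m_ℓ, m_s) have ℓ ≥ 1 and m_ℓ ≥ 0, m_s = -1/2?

Count contributing orbitals for each principal shell:
n=4 → 9; n=5 → 14; n=6 → 20; n=7 → 27; n=8 → 35; n=9 → 44; n=10 → 54.
Orbitals: 9 + 14 + 20 + 27 + 35 + 44 + 54 = 203. With m_s fixed to -1/2 there is one state per orbital, so 203 states.

203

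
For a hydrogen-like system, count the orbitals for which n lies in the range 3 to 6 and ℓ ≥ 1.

Go shell by shell, enumerating (ℓ, m_ℓ) with ℓ ≥ 1:
n=3 → 8; n=4 → 15; n=5 → 24; n=6 → 35.
Total orbitals: 8 + 15 + 24 + 35 = 82.

82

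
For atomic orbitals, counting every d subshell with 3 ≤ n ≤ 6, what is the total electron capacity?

40

A d subshell (ℓ = 2) exists for every n ≥ 3, so shells n = 3, 4, 5, 6 each contribute one — 4 subshells.
Since each d subshell holds 2(2·2+1) = 10 electrons, the total is 4 × 10 = 40.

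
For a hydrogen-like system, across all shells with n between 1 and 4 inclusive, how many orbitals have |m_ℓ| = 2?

6

Treat each shell separately and count matching orbitals:
n=3 → 2; n=4 → 4.
Total orbitals: 2 + 4 = 6.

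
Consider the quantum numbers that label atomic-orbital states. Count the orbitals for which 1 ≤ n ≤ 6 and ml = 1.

15

Treat each shell separately and count matching orbitals:
n=2 → 1; n=3 → 2; n=4 → 3; n=5 → 4; n=6 → 5.
Total orbitals: 1 + 2 + 3 + 4 + 5 = 15.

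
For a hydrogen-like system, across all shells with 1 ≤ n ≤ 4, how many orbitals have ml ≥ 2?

For each n in the range, tally the orbitals obeying ml ≥ 2:
n=3 → 1; n=4 → 3.
Total orbitals: 1 + 3 = 4.

4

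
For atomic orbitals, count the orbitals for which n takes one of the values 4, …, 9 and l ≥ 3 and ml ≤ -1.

98

Go shell by shell, enumerating (l, ml) with l ≥ 3 and ml ≤ -1:
n=4 → 3; n=5 → 7; n=6 → 12; n=7 → 18; n=8 → 25; n=9 → 33.
Total orbitals: 3 + 7 + 12 + 18 + 25 + 33 = 98.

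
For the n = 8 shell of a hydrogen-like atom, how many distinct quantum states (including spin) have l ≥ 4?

96

Contributions: l=4 → 9; l=5 → 11; l=6 → 13; l=7 → 15.
Orbitals: 9 + 11 + 13 + 15 = 48. Each orbital carries two spin states, so 48 × 2 = 96 states.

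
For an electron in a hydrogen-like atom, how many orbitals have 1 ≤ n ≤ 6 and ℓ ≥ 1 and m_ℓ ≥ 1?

35

Count contributing orbitals for each principal shell:
n=2 → 1; n=3 → 3; n=4 → 6; n=5 → 10; n=6 → 15.
Total orbitals: 1 + 3 + 6 + 10 + 15 = 35.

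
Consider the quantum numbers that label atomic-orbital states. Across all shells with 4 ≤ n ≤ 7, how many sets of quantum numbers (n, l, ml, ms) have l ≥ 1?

244

For each n in the range, tally the orbitals obeying l ≥ 1:
n=4 → 15; n=5 → 24; n=6 → 35; n=7 → 48.
Orbitals: 15 + 24 + 35 + 48 = 122. Including both spin states (ms = ±1/2) gives 2 × 122 = 244 states.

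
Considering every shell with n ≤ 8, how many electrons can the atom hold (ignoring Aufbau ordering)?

408

Total orbitals = 1² + 2² + 3² + 4² + 5² + 6² + 7² + 8² = 204. Doubling for spin gives 408 electrons.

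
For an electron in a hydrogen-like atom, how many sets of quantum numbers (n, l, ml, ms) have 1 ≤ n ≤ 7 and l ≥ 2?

230

Treat each shell separately and count matching orbitals:
n=3 → 5; n=4 → 12; n=5 → 21; n=6 → 32; n=7 → 45.
Orbitals: 5 + 12 + 21 + 32 + 45 = 115. Including both spin states (ms = ±1/2) gives 2 × 115 = 230 states.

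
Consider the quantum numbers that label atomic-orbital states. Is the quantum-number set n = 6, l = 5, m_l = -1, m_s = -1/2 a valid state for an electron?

Yes

n = 6 is a positive integer. l = 5 satisfies 0 ≤ l ≤ n−1 = 5. m_l = -1 lies in the range −l … +l (here −5 … 5). m_s = -1/2 is one of ±1/2.
All four constraints are satisfied.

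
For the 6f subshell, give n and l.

The leading integer gives n = 6; the letter 'f' means l = 3.

n = 6, l = 3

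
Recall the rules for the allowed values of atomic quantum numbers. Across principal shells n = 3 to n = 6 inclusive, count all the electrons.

172

Shell n has n² orbitals: 3²=9 + 4²=16 + 5²=25 + 6²=36 = 86 orbitals.
Two spin states per orbital: 2 × 86 = 172 electrons.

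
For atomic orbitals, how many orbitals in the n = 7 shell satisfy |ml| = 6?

2

For n = 7, l ranges over 0 … 6.
The (l, ml) pairs meeting |ml| = 6 give: l=6 → 2.
Total orbitals: 2.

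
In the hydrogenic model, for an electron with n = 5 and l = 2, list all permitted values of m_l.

-2, -1, 0, 1, 2

m_l takes every integer from −l to +l. With l = 2 that gives the 5 values -2, -1, 0, 1, 2.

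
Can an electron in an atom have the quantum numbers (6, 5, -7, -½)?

Not allowed

The magnetic quantum number must satisfy −l ≤ ml ≤ l. With l = 5, ml can only be -5, -4, -3, -2, -1, 0, 1, 2, 3, 4, 5, so ml = -7 is forbidden.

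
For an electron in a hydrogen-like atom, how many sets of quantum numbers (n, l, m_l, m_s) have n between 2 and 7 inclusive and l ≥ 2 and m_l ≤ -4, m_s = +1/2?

10

For each n in the range, tally the orbitals obeying l ≥ 2 and m_l ≤ -4:
n=5 → 1; n=6 → 3; n=7 → 6.
Orbitals: 1 + 3 + 6 = 10. With m_s fixed to +1/2 there is one state per orbital, so 10 states.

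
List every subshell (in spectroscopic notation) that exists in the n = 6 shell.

6s, 6p, 6d, 6f, 6g, 6h

For n = 6, l runs from 0 to 5. In spectroscopic notation l = 0,1,2,… ↔ s,p,d,f,g,h,i, so the subshells are 6s, 6p, 6d, 6f, 6g, 6h.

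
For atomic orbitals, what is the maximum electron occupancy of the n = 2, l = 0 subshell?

A subshell with l = 0 has 2l+1 = 1 orbital, each holding 2 electrons (spin ±1/2), so 1 × 2 = 2.

2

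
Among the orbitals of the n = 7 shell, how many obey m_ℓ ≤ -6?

Go through ℓ = 0, …, 6 (the values permitted for n = 7).
Orbitals with m_ℓ ≤ -6, by ℓ: ℓ=6 → 1.
Total orbitals: 1.

1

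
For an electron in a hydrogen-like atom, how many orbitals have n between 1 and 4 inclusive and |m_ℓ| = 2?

6

Go shell by shell, enumerating (ℓ, m_ℓ) with |m_ℓ| = 2:
n=3 → 2; n=4 → 4.
Total orbitals: 2 + 4 = 6.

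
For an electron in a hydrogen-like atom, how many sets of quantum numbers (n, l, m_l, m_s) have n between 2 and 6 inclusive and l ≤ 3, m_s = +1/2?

61

Work shell by shell — for each n, count the (l, m_l) pairs that satisfy l ≤ 3:
n=2 → 4; n=3 → 9; n=4 → 16; n=5 → 16; n=6 → 16.
Orbitals: 4 + 9 + 16 + 16 + 16 = 61. With m_s fixed to +1/2 there is one state per orbital, so 61 states.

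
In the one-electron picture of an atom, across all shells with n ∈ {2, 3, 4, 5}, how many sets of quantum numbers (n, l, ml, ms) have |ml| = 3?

Count contributing orbitals for each principal shell:
n=4 → 2; n=5 → 4.
Orbitals: 2 + 4 = 6. Including both spin states (ms = ±1/2) gives 2 × 6 = 12 states.

12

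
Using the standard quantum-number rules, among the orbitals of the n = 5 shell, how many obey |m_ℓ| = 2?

Go through ℓ = 0, …, 4 (the values permitted for n = 5).
Contributions: ℓ=2 → 2; ℓ=3 → 2; ℓ=4 → 2.
Total orbitals: 2 + 2 + 2 = 6.

6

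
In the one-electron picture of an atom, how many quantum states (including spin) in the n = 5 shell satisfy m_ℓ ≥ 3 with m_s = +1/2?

The n = 5 shell has ℓ = 0 through 4; check each.
Orbitals with m_ℓ ≥ 3, by ℓ: ℓ=3 → 1; ℓ=4 → 2.
Orbitals: 1 + 2 = 3. With m_s fixed to a single value there is one state per orbital, giving 3 states.

3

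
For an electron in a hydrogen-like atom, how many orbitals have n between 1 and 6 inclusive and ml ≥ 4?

Go shell by shell, enumerating (l, ml) with ml ≥ 4:
n=5 → 1; n=6 → 3.
Total orbitals: 1 + 3 = 4.

4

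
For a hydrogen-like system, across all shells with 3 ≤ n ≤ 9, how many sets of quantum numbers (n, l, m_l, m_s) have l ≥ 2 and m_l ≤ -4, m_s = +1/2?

Treat each shell separately and count matching orbitals:
n=5 → 1; n=6 → 3; n=7 → 6; n=8 → 10; n=9 → 15.
Orbitals: 1 + 3 + 6 + 10 + 15 = 35. With m_s fixed to +1/2 there is one state per orbital, so 35 states.

35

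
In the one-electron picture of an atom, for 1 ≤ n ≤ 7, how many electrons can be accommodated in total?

280

Total orbitals = 1² + 2² + 3² + 4² + 5² + 6² + 7² = 140. Doubling for spin gives 280 electrons.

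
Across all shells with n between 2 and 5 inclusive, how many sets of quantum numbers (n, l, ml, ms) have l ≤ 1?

Per-shell orbital counts meeting the constraint:
n=2 → 4; n=3 → 4; n=4 → 4; n=5 → 4.
Orbitals: 4 + 4 + 4 + 4 = 16. Including both spin states (ms = ±1/2) gives 2 × 16 = 32 states.

32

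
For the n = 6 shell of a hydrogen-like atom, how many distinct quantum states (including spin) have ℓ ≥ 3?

For n = 6, ℓ ranges over 0 … 5.
The (ℓ, m_ℓ) pairs meeting ℓ ≥ 3 give: ℓ=3 → 7; ℓ=4 → 9; ℓ=5 → 11.
Orbitals: 7 + 9 + 11 = 27. Each orbital carries two spin states, so 27 × 2 = 54 states.

54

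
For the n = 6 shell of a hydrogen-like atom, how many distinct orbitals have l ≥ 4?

20

Go through l = 0, …, 5 (the values permitted for n = 6).
Contributions: l=4 → 9; l=5 → 11.
Total orbitals: 9 + 11 = 20.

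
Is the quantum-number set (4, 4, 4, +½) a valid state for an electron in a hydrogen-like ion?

No

The orbital quantum number must satisfy 0 ≤ ℓ ≤ n−1. With n = 4 the allowed ℓ values are 0, 1, 2, 3, so ℓ = 4 is out of range.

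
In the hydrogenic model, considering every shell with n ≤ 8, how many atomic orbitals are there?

204

Total orbitals = 1² + 2² + 3² + 4² + 5² + 6² + 7² + 8² = 204.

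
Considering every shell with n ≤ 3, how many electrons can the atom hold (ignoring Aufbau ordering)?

Total orbitals = 1² + 2² + 3² = 14. Doubling for spin gives 28 electrons.

28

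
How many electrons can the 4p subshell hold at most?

A subshell with ℓ = 1 has 2ℓ+1 = 3 orbitals, each holding 2 electrons (spin ±1/2), so 3 × 2 = 6.

6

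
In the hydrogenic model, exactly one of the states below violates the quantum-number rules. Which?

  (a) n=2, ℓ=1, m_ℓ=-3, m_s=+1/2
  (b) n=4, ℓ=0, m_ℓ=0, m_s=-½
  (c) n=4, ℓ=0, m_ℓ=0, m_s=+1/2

(a)

(a) has |m_ℓ| = 3 > ℓ = 1, violating −ℓ ≤ m_ℓ ≤ ℓ.
The remaining sets (b), (c) satisfy all four rules.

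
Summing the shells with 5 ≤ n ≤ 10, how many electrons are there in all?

Shell n has n² orbitals: 5²=25 + 6²=36 + 7²=49 + 8²=64 + 9²=81 + 10²=100 = 355 orbitals.
Two spin states per orbital: 2 × 355 = 710 electrons.

710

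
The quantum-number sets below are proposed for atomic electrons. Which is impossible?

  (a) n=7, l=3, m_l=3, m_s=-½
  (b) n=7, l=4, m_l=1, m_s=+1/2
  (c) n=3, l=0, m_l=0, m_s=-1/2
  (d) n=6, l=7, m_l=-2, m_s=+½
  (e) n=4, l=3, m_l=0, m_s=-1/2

(d)

(d) has l = 7 ≥ n = 6, violating 0 ≤ l ≤ n−1.
The remaining sets (a), (b), (c), (e) satisfy all four rules.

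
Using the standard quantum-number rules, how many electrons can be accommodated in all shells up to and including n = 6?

182

Total orbitals = 1² + 2² + 3² + 4² + 5² + 6² = 91. Doubling for spin gives 182 electrons.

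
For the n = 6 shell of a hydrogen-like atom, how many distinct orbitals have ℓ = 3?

7

Orbitals with ℓ = 3, by ℓ: ℓ=3 → 7.
Total orbitals: 7.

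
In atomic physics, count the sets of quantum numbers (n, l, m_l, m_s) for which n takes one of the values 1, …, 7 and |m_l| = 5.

12

For each n in the range, tally the orbitals obeying |m_l| = 5:
n=6 → 2; n=7 → 4.
Orbitals: 2 + 4 = 6. Including both spin states (m_s = ±1/2) gives 2 × 6 = 12 states.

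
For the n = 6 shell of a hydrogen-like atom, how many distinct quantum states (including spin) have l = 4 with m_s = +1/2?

9

Go through l = 0, …, 5 (the values permitted for n = 6).
Contributions: l=4 → 9.
Orbitals: 9. With m_s fixed to a single value there is one state per orbital, giving 9 states.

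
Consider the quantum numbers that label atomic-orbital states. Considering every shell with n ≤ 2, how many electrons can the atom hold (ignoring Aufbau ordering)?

10

Total orbitals = 1² + 2² = 5. Doubling for spin gives 10 electrons.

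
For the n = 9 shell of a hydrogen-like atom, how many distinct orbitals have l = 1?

3

The n = 9 shell has l = 0 through 8; check each.
Orbitals with l = 1, by l: l=1 → 3.
Total orbitals: 3.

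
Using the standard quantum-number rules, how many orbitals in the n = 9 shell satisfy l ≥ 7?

Go through l = 0, …, 8 (the values permitted for n = 9).
Orbitals with l ≥ 7, by l: l=7 → 15; l=8 → 17.
Total orbitals: 15 + 17 = 32.

32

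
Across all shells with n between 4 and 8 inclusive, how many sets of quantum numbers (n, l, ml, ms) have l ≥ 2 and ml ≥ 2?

For each n in the range, tally the orbitals obeying l ≥ 2 and ml ≥ 2:
n=4 → 3; n=5 → 6; n=6 → 10; n=7 → 15; n=8 → 21.
Orbitals: 3 + 6 + 10 + 15 + 21 = 55. Including both spin states (ms = ±1/2) gives 2 × 55 = 110 states.

110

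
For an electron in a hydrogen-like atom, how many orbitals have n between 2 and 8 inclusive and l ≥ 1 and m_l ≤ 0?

112

Per-shell orbital counts meeting the constraint:
n=2 → 2; n=3 → 5; n=4 → 9; n=5 → 14; n=6 → 20; n=7 → 27; n=8 → 35.
Total orbitals: 2 + 5 + 9 + 14 + 20 + 27 + 35 = 112.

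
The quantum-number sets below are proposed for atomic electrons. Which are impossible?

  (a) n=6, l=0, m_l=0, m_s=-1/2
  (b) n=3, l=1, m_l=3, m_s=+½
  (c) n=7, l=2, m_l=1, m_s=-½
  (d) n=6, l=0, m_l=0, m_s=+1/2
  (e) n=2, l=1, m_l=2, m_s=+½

(b) and (e)

(b) has |m_l| = 3 > l = 1, violating −l ≤ m_l ≤ l.
(e) has |m_l| = 2 > l = 1, violating −l ≤ m_l ≤ l.
The remaining sets (a), (c), (d) satisfy all four rules.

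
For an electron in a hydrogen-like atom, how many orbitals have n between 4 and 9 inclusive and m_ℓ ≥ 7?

For each n in the range, tally the orbitals obeying m_ℓ ≥ 7:
n=8 → 1; n=9 → 3.
Total orbitals: 1 + 3 = 4.

4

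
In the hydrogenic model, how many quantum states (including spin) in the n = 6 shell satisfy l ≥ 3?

54

With n = 6 the allowed l are 0, 1, …, 5.
Per l-value: l=3 → 7; l=4 → 9; l=5 → 11.
Orbitals: 7 + 9 + 11 = 27. Each orbital carries two spin states, so 27 × 2 = 54 states.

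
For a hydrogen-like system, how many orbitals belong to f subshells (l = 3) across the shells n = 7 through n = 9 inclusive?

21

An f subshell (l = 3) exists for every n ≥ 4, so shells n = 7, 8, 9 each contribute one — 3 subshells.
Since each f subshell has 2·3+1 = 7 orbitals, the total is 3 × 7 = 21.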